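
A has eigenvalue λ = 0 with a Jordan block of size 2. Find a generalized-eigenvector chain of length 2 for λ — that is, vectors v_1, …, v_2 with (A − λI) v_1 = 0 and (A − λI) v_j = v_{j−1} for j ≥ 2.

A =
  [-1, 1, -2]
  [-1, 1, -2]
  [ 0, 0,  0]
A Jordan chain for λ = 0 of length 2:
v_1 = (-1, -1, 0)ᵀ
v_2 = (1, 0, 0)ᵀ

Let N = A − (0)·I. We want v_2 with N^2 v_2 = 0 but N^1 v_2 ≠ 0; then v_{j-1} := N · v_j for j = 2, …, 2.

Pick v_2 = (1, 0, 0)ᵀ.
Then v_1 = N · v_2 = (-1, -1, 0)ᵀ.

Sanity check: (A − (0)·I) v_1 = (0, 0, 0)ᵀ = 0. ✓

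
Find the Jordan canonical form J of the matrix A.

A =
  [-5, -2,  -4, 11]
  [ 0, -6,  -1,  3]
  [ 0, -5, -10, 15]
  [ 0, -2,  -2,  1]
J_2(-5) ⊕ J_2(-5)

The characteristic polynomial is
  det(x·I − A) = x^4 + 20*x^3 + 150*x^2 + 500*x + 625 = (x + 5)^4

Eigenvalues and multiplicities (the geometric multiplicity of λ is n − rank(A − λI), which equals the number of Jordan blocks for λ):
  λ = -5: algebraic multiplicity = 4, geometric multiplicity = 2

Determining the block sizes for each eigenvalue:
  λ = -5: with am = 4 and gm = 2, the partition is not yet determined (e.g. several partitions of 4 into 2 parts exist). Let N = A − (-5)·I. Computing rank(N^1) = 2, rank(N^2) = 0; the number of blocks of size ≥ j is rank(N^{j−1}) − rank(N^j), giving [2, 2]. So we have 2 block(s) of size 2 → block sizes [2, 2]

Assembling the blocks gives a Jordan form
J =
  [-5,  1,  0,  0]
  [ 0, -5,  0,  0]
  [ 0,  0, -5,  1]
  [ 0,  0,  0, -5]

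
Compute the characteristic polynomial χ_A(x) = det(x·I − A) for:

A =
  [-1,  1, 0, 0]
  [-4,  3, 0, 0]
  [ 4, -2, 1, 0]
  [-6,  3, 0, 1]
x^4 - 4*x^3 + 6*x^2 - 4*x + 1

Expanding det(x·I − A) (e.g. by cofactor expansion or by noting that A is similar to its Jordan form J, which has the same characteristic polynomial as A) gives
  χ_A(x) = x^4 - 4*x^3 + 6*x^2 - 4*x + 1
which factors as (x - 1)^4. The eigenvalues (with algebraic multiplicities) are λ = 1 with multiplicity 4.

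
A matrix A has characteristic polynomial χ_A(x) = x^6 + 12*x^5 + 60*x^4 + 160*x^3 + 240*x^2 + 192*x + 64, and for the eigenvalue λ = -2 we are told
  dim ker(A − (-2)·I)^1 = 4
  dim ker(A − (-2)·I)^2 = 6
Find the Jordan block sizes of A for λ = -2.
Block sizes for λ = -2: [2, 2, 1, 1]

From the dimensions of kernels of powers, the number of Jordan blocks of size at least j is d_j − d_{j−1} where d_j = dim ker(N^j) (with d_0 = 0). Computing the differences gives [4, 2].
The number of blocks of size exactly k is (#blocks of size ≥ k) − (#blocks of size ≥ k + 1), so the partition is: 2 block(s) of size 1, 2 block(s) of size 2.
In nonincreasing order the block sizes are [2, 2, 1, 1].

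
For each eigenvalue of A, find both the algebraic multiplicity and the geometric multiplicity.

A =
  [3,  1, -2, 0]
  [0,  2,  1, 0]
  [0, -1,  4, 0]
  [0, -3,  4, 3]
λ = 3: alg = 4, geom = 2

Step 1 — factor the characteristic polynomial to read off the algebraic multiplicities:
  χ_A(x) = (x - 3)^4

Step 2 — compute geometric multiplicities via the rank-nullity identity g(λ) = n − rank(A − λI):
  rank(A − (3)·I) = 2, so dim ker(A − (3)·I) = n − 2 = 2

Summary:
  λ = 3: algebraic multiplicity = 4, geometric multiplicity = 2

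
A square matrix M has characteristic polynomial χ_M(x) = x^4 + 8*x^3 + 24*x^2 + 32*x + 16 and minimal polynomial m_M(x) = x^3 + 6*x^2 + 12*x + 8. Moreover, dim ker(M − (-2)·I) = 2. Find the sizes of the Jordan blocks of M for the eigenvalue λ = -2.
Block sizes for λ = -2: [3, 1]

Step 1 — from the characteristic polynomial, algebraic multiplicity of λ = -2 is 4. From dim ker(M − (-2)·I) = 2, there are exactly 2 Jordan blocks for λ = -2.
Step 2 — from the minimal polynomial, the factor (x + 2)^3 tells us the largest block for λ = -2 has size 3.
Step 3 — with total size 4, 2 blocks, and largest block 3, the block sizes (in nonincreasing order) are [3, 1].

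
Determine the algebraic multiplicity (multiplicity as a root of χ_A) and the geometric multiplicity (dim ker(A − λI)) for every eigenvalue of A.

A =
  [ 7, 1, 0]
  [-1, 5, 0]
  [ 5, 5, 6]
λ = 6: alg = 3, geom = 2

Step 1 — factor the characteristic polynomial to read off the algebraic multiplicities:
  χ_A(x) = (x - 6)^3

Step 2 — compute geometric multiplicities via the rank-nullity identity g(λ) = n − rank(A − λI):
  rank(A − (6)·I) = 1, so dim ker(A − (6)·I) = n − 1 = 2

Summary:
  λ = 6: algebraic multiplicity = 3, geometric multiplicity = 2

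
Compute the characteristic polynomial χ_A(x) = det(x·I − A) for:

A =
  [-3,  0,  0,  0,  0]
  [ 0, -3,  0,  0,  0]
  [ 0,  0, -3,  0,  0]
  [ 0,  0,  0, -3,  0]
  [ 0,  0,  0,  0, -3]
x^5 + 15*x^4 + 90*x^3 + 270*x^2 + 405*x + 243

Expanding det(x·I − A) (e.g. by cofactor expansion or by noting that A is similar to its Jordan form J, which has the same characteristic polynomial as A) gives
  χ_A(x) = x^5 + 15*x^4 + 90*x^3 + 270*x^2 + 405*x + 243
which factors as (x + 3)^5. The eigenvalues (with algebraic multiplicities) are λ = -3 with multiplicity 5.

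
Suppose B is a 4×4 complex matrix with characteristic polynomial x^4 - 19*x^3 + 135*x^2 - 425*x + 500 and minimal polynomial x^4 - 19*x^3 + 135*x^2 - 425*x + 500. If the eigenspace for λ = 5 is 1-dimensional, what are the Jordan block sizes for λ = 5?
Block sizes for λ = 5: [3]

Step 1 — from the characteristic polynomial, algebraic multiplicity of λ = 5 is 3. From dim ker(B − (5)·I) = 1, there are exactly 1 Jordan blocks for λ = 5.
Step 2 — from the minimal polynomial, the factor (x − 5)^3 tells us the largest block for λ = 5 has size 3.
Step 3 — with total size 3, 1 blocks, and largest block 3, the block sizes (in nonincreasing order) are [3].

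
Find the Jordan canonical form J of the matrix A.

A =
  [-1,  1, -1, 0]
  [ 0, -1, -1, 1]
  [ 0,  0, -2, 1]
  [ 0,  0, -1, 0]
J_2(-1) ⊕ J_2(-1)

The characteristic polynomial is
  det(x·I − A) = x^4 + 4*x^3 + 6*x^2 + 4*x + 1 = (x + 1)^4

Eigenvalues and multiplicities (the geometric multiplicity of λ is n − rank(A − λI), which equals the number of Jordan blocks for λ):
  λ = -1: algebraic multiplicity = 4, geometric multiplicity = 2

Determining the block sizes for each eigenvalue:
  λ = -1: with am = 4 and gm = 2, the partition is not yet determined (e.g. several partitions of 4 into 2 parts exist). Let N = A − (-1)·I. Computing rank(N^1) = 2, rank(N^2) = 0; the number of blocks of size ≥ j is rank(N^{j−1}) − rank(N^j), giving [2, 2]. So we have 2 block(s) of size 2 → block sizes [2, 2]

Assembling the blocks gives a Jordan form
J =
  [-1,  1,  0,  0]
  [ 0, -1,  0,  0]
  [ 0,  0, -1,  1]
  [ 0,  0,  0, -1]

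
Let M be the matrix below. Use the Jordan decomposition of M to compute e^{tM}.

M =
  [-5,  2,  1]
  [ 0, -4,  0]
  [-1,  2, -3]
e^{tM} =
  [-t*exp(-4*t) + exp(-4*t), 2*t*exp(-4*t), t*exp(-4*t)]
  [0, exp(-4*t), 0]
  [-t*exp(-4*t), 2*t*exp(-4*t), t*exp(-4*t) + exp(-4*t)]

Strategy: write M = P · J · P⁻¹ where J is a Jordan canonical form, so e^{tM} = P · e^{tJ} · P⁻¹, and e^{tJ} can be computed block-by-block.

M has Jordan form
J =
  [-4,  1,  0]
  [ 0, -4,  0]
  [ 0,  0, -4]
(up to reordering of blocks).

Per-block formulas:
  For a 2×2 Jordan block J_2(-4): exp(t · J_2(-4)) = e^(-4t)·(I + t·N), where N is the 2×2 nilpotent shift.
  For a 1×1 block at λ = -4: exp(t · [-4]) = [e^(-4t)].

After assembling e^{tJ} and conjugating by P, we get:

e^{tM} =
  [-t*exp(-4*t) + exp(-4*t), 2*t*exp(-4*t), t*exp(-4*t)]
  [0, exp(-4*t), 0]
  [-t*exp(-4*t), 2*t*exp(-4*t), t*exp(-4*t) + exp(-4*t)]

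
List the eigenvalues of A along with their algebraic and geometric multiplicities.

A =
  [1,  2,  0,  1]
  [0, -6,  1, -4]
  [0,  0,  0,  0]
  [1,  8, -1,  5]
λ = 0: alg = 4, geom = 2

Step 1 — factor the characteristic polynomial to read off the algebraic multiplicities:
  χ_A(x) = x^4

Step 2 — compute geometric multiplicities via the rank-nullity identity g(λ) = n − rank(A − λI):
  rank(A − (0)·I) = 2, so dim ker(A − (0)·I) = n − 2 = 2

Summary:
  λ = 0: algebraic multiplicity = 4, geometric multiplicity = 2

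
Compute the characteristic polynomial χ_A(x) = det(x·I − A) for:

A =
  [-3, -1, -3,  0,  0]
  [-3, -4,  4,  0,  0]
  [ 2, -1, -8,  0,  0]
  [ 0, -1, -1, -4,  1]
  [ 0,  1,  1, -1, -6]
x^5 + 25*x^4 + 250*x^3 + 1250*x^2 + 3125*x + 3125

Expanding det(x·I − A) (e.g. by cofactor expansion or by noting that A is similar to its Jordan form J, which has the same characteristic polynomial as A) gives
  χ_A(x) = x^5 + 25*x^4 + 250*x^3 + 1250*x^2 + 3125*x + 3125
which factors as (x + 5)^5. The eigenvalues (with algebraic multiplicities) are λ = -5 with multiplicity 5.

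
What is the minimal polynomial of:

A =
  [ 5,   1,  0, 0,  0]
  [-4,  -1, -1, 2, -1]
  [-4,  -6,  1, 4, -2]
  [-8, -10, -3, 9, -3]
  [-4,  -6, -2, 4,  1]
x^3 - 9*x^2 + 27*x - 27

The characteristic polynomial is χ_A(x) = (x - 3)^5, so the eigenvalues are known. The minimal polynomial is
  m_A(x) = Π_λ (x − λ)^{k_λ}
where k_λ is the size of the *largest* Jordan block for λ (equivalently, the smallest k with (A − λI)^k v = 0 for every generalised eigenvector v of λ).

  λ = 3: largest Jordan block has size 3, contributing (x − 3)^3

So m_A(x) = (x - 3)^3 = x^3 - 9*x^2 + 27*x - 27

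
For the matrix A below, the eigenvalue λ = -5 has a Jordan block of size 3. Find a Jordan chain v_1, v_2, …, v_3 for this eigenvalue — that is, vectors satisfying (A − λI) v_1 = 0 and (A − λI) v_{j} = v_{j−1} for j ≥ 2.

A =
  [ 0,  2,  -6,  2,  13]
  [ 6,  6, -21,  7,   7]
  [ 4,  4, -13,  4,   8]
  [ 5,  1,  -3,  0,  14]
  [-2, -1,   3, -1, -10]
A Jordan chain for λ = -5 of length 3:
v_1 = (3, -1, 0, 0, -1)ᵀ
v_2 = (-2, 1, 0, -1, 1)ᵀ
v_3 = (0, 2, 1, 0, 0)ᵀ

Let N = A − (-5)·I. We want v_3 with N^3 v_3 = 0 but N^2 v_3 ≠ 0; then v_{j-1} := N · v_j for j = 3, …, 2.

Pick v_3 = (0, 2, 1, 0, 0)ᵀ.
Then v_2 = N · v_3 = (-2, 1, 0, -1, 1)ᵀ.
Then v_1 = N · v_2 = (3, -1, 0, 0, -1)ᵀ.

Sanity check: (A − (-5)·I) v_1 = (0, 0, 0, 0, 0)ᵀ = 0. ✓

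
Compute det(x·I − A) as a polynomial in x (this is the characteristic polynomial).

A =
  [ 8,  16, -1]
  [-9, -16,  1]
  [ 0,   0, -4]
x^3 + 12*x^2 + 48*x + 64

Expanding det(x·I − A) (e.g. by cofactor expansion or by noting that A is similar to its Jordan form J, which has the same characteristic polynomial as A) gives
  χ_A(x) = x^3 + 12*x^2 + 48*x + 64
which factors as (x + 4)^3. The eigenvalues (with algebraic multiplicities) are λ = -4 with multiplicity 3.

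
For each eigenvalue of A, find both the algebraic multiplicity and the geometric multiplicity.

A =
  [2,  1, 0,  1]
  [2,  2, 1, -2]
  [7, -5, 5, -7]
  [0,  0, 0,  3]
λ = 3: alg = 4, geom = 2

Step 1 — factor the characteristic polynomial to read off the algebraic multiplicities:
  χ_A(x) = (x - 3)^4

Step 2 — compute geometric multiplicities via the rank-nullity identity g(λ) = n − rank(A − λI):
  rank(A − (3)·I) = 2, so dim ker(A − (3)·I) = n − 2 = 2

Summary:
  λ = 3: algebraic multiplicity = 4, geometric multiplicity = 2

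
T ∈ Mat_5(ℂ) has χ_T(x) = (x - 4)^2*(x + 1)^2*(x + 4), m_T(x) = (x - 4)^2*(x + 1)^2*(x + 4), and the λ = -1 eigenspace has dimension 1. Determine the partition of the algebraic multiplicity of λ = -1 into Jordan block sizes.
Block sizes for λ = -1: [2]

Step 1 — from the characteristic polynomial, algebraic multiplicity of λ = -1 is 2. From dim ker(T − (-1)·I) = 1, there are exactly 1 Jordan blocks for λ = -1.
Step 2 — from the minimal polynomial, the factor (x + 1)^2 tells us the largest block for λ = -1 has size 2.
Step 3 — with total size 2, 1 blocks, and largest block 2, the block sizes (in nonincreasing order) are [2].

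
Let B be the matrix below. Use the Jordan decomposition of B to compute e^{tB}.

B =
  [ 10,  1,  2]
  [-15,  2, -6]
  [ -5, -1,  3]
e^{tB} =
  [5*t*exp(5*t) + exp(5*t), t*exp(5*t), 2*t*exp(5*t)]
  [-15*t*exp(5*t), -3*t*exp(5*t) + exp(5*t), -6*t*exp(5*t)]
  [-5*t*exp(5*t), -t*exp(5*t), -2*t*exp(5*t) + exp(5*t)]

Strategy: write B = P · J · P⁻¹ where J is a Jordan canonical form, so e^{tB} = P · e^{tJ} · P⁻¹, and e^{tJ} can be computed block-by-block.

B has Jordan form
J =
  [5, 1, 0]
  [0, 5, 0]
  [0, 0, 5]
(up to reordering of blocks).

Per-block formulas:
  For a 2×2 Jordan block J_2(5): exp(t · J_2(5)) = e^(5t)·(I + t·N), where N is the 2×2 nilpotent shift.
  For a 1×1 block at λ = 5: exp(t · [5]) = [e^(5t)].

After assembling e^{tJ} and conjugating by P, we get:

e^{tB} =
  [5*t*exp(5*t) + exp(5*t), t*exp(5*t), 2*t*exp(5*t)]
  [-15*t*exp(5*t), -3*t*exp(5*t) + exp(5*t), -6*t*exp(5*t)]
  [-5*t*exp(5*t), -t*exp(5*t), -2*t*exp(5*t) + exp(5*t)]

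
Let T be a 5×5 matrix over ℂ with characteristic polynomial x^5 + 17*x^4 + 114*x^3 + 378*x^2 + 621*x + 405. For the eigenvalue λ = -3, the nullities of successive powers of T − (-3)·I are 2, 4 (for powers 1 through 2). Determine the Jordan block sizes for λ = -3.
Block sizes for λ = -3: [2, 2]

From the dimensions of kernels of powers, the number of Jordan blocks of size at least j is d_j − d_{j−1} where d_j = dim ker(N^j) (with d_0 = 0). Computing the differences gives [2, 2].
The number of blocks of size exactly k is (#blocks of size ≥ k) − (#blocks of size ≥ k + 1), so the partition is: 2 block(s) of size 2.
In nonincreasing order the block sizes are [2, 2].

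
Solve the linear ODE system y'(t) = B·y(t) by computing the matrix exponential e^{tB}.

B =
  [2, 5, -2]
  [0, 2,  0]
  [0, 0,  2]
e^{tB} =
  [exp(2*t), 5*t*exp(2*t), -2*t*exp(2*t)]
  [0, exp(2*t), 0]
  [0, 0, exp(2*t)]

Strategy: write B = P · J · P⁻¹ where J is a Jordan canonical form, so e^{tB} = P · e^{tJ} · P⁻¹, and e^{tJ} can be computed block-by-block.

B has Jordan form
J =
  [2, 1, 0]
  [0, 2, 0]
  [0, 0, 2]
(up to reordering of blocks).

Per-block formulas:
  For a 2×2 Jordan block J_2(2): exp(t · J_2(2)) = e^(2t)·(I + t·N), where N is the 2×2 nilpotent shift.
  For a 1×1 block at λ = 2: exp(t · [2]) = [e^(2t)].

After assembling e^{tJ} and conjugating by P, we get:

e^{tB} =
  [exp(2*t), 5*t*exp(2*t), -2*t*exp(2*t)]
  [0, exp(2*t), 0]
  [0, 0, exp(2*t)]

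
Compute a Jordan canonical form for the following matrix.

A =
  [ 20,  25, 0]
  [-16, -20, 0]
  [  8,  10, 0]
J_2(0) ⊕ J_1(0)

The characteristic polynomial is
  det(x·I − A) = x^3

Eigenvalues and multiplicities (the geometric multiplicity of λ is n − rank(A − λI), which equals the number of Jordan blocks for λ):
  λ = 0: algebraic multiplicity = 3, geometric multiplicity = 2

Determining the block sizes for each eigenvalue:
  λ = 0: 2 blocks summing to 3 forces exactly one block of size 2 and the rest size 1 → block sizes [2, 1]

Assembling the blocks gives a Jordan form
J =
  [0, 1, 0]
  [0, 0, 0]
  [0, 0, 0]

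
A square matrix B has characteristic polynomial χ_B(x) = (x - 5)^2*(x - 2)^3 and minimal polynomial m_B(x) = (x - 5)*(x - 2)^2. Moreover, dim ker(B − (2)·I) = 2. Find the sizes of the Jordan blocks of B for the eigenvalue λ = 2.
Block sizes for λ = 2: [2, 1]

Step 1 — from the characteristic polynomial, algebraic multiplicity of λ = 2 is 3. From dim ker(B − (2)·I) = 2, there are exactly 2 Jordan blocks for λ = 2.
Step 2 — from the minimal polynomial, the factor (x − 2)^2 tells us the largest block for λ = 2 has size 2.
Step 3 — with total size 3, 2 blocks, and largest block 2, the block sizes (in nonincreasing order) are [2, 1].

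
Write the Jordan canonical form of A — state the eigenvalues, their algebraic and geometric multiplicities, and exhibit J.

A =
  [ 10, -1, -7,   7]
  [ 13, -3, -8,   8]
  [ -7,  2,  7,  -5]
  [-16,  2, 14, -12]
J_2(-1) ⊕ J_1(2) ⊕ J_1(2)

The characteristic polynomial is
  det(x·I − A) = x^4 - 2*x^3 - 3*x^2 + 4*x + 4 = (x - 2)^2*(x + 1)^2

Eigenvalues and multiplicities (the geometric multiplicity of λ is n − rank(A − λI), which equals the number of Jordan blocks for λ):
  λ = -1: algebraic multiplicity = 2, geometric multiplicity = 1
  λ = 2: algebraic multiplicity = 2, geometric multiplicity = 2

Determining the block sizes for each eigenvalue:
  λ = -1: one block (gm = 1), so the single block has size am = 2 → block sizes [2]
  λ = 2: gm = am = 2, so every block has size 1 → block sizes [1, 1]

Assembling the blocks gives a Jordan form
J =
  [-1,  1, 0, 0]
  [ 0, -1, 0, 0]
  [ 0,  0, 2, 0]
  [ 0,  0, 0, 2]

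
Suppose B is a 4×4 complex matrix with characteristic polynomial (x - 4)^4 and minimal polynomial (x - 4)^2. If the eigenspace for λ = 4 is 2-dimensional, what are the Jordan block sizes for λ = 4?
Block sizes for λ = 4: [2, 2]

Step 1 — from the characteristic polynomial, algebraic multiplicity of λ = 4 is 4. From dim ker(B − (4)·I) = 2, there are exactly 2 Jordan blocks for λ = 4.
Step 2 — from the minimal polynomial, the factor (x − 4)^2 tells us the largest block for λ = 4 has size 2.
Step 3 — with total size 4, 2 blocks, and largest block 2, the block sizes (in nonincreasing order) are [2, 2].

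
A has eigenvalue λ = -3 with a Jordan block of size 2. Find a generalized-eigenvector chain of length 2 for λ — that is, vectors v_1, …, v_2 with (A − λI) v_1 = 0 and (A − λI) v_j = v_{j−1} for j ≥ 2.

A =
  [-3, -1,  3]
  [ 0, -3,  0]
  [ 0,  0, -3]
A Jordan chain for λ = -3 of length 2:
v_1 = (-1, 0, 0)ᵀ
v_2 = (0, 1, 0)ᵀ

Let N = A − (-3)·I. We want v_2 with N^2 v_2 = 0 but N^1 v_2 ≠ 0; then v_{j-1} := N · v_j for j = 2, …, 2.

Pick v_2 = (0, 1, 0)ᵀ.
Then v_1 = N · v_2 = (-1, 0, 0)ᵀ.

Sanity check: (A − (-3)·I) v_1 = (0, 0, 0)ᵀ = 0. ✓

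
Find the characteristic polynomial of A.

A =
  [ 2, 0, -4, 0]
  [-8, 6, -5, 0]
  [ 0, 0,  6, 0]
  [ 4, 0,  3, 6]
x^4 - 20*x^3 + 144*x^2 - 432*x + 432

Expanding det(x·I − A) (e.g. by cofactor expansion or by noting that A is similar to its Jordan form J, which has the same characteristic polynomial as A) gives
  χ_A(x) = x^4 - 20*x^3 + 144*x^2 - 432*x + 432
which factors as (x - 6)^3*(x - 2). The eigenvalues (with algebraic multiplicities) are λ = 2 with multiplicity 1, λ = 6 with multiplicity 3.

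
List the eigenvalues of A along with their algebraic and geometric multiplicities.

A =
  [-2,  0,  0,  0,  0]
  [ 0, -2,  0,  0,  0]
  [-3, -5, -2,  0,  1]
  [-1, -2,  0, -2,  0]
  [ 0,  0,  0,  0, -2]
λ = -2: alg = 5, geom = 3

Step 1 — factor the characteristic polynomial to read off the algebraic multiplicities:
  χ_A(x) = (x + 2)^5

Step 2 — compute geometric multiplicities via the rank-nullity identity g(λ) = n − rank(A − λI):
  rank(A − (-2)·I) = 2, so dim ker(A − (-2)·I) = n − 2 = 3

Summary:
  λ = -2: algebraic multiplicity = 5, geometric multiplicity = 3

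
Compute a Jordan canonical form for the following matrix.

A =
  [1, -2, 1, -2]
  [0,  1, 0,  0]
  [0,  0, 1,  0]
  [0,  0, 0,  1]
J_2(1) ⊕ J_1(1) ⊕ J_1(1)

The characteristic polynomial is
  det(x·I − A) = x^4 - 4*x^3 + 6*x^2 - 4*x + 1 = (x - 1)^4

Eigenvalues and multiplicities (the geometric multiplicity of λ is n − rank(A − λI), which equals the number of Jordan blocks for λ):
  λ = 1: algebraic multiplicity = 4, geometric multiplicity = 3

Determining the block sizes for each eigenvalue:
  λ = 1: 3 blocks summing to 4 forces exactly one block of size 2 and the rest size 1 → block sizes [2, 1, 1]

Assembling the blocks gives a Jordan form
J =
  [1, 1, 0, 0]
  [0, 1, 0, 0]
  [0, 0, 1, 0]
  [0, 0, 0, 1]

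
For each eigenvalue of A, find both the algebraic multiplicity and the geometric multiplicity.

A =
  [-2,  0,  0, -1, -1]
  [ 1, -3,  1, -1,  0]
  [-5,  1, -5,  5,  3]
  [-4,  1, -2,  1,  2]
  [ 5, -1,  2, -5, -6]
λ = -3: alg = 5, geom = 2

Step 1 — factor the characteristic polynomial to read off the algebraic multiplicities:
  χ_A(x) = (x + 3)^5

Step 2 — compute geometric multiplicities via the rank-nullity identity g(λ) = n − rank(A − λI):
  rank(A − (-3)·I) = 3, so dim ker(A − (-3)·I) = n − 3 = 2

Summary:
  λ = -3: algebraic multiplicity = 5, geometric multiplicity = 2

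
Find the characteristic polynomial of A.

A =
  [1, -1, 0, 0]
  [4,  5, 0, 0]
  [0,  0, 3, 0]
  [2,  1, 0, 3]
x^4 - 12*x^3 + 54*x^2 - 108*x + 81

Expanding det(x·I − A) (e.g. by cofactor expansion or by noting that A is similar to its Jordan form J, which has the same characteristic polynomial as A) gives
  χ_A(x) = x^4 - 12*x^3 + 54*x^2 - 108*x + 81
which factors as (x - 3)^4. The eigenvalues (with algebraic multiplicities) are λ = 3 with multiplicity 4.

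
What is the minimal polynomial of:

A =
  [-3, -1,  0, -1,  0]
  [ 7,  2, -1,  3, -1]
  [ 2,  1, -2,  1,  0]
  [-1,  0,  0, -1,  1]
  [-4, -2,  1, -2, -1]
x^3 + 3*x^2 + 3*x + 1

The characteristic polynomial is χ_A(x) = (x + 1)^5, so the eigenvalues are known. The minimal polynomial is
  m_A(x) = Π_λ (x − λ)^{k_λ}
where k_λ is the size of the *largest* Jordan block for λ (equivalently, the smallest k with (A − λI)^k v = 0 for every generalised eigenvector v of λ).

  λ = -1: largest Jordan block has size 3, contributing (x + 1)^3

So m_A(x) = (x + 1)^3 = x^3 + 3*x^2 + 3*x + 1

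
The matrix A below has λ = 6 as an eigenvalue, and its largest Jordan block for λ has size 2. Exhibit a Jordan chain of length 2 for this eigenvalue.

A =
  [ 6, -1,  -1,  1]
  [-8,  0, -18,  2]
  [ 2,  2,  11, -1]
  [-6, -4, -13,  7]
A Jordan chain for λ = 6 of length 2:
v_1 = (0, -8, 2, -6)ᵀ
v_2 = (1, 0, 0, 0)ᵀ

Let N = A − (6)·I. We want v_2 with N^2 v_2 = 0 but N^1 v_2 ≠ 0; then v_{j-1} := N · v_j for j = 2, …, 2.

Pick v_2 = (1, 0, 0, 0)ᵀ.
Then v_1 = N · v_2 = (0, -8, 2, -6)ᵀ.

Sanity check: (A − (6)·I) v_1 = (0, 0, 0, 0)ᵀ = 0. ✓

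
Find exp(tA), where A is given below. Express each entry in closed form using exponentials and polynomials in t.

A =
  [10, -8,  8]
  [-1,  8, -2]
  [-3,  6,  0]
e^{tA} =
  [4*t*exp(6*t) + exp(6*t), -8*t*exp(6*t), 8*t*exp(6*t)]
  [-t*exp(6*t), 2*t*exp(6*t) + exp(6*t), -2*t*exp(6*t)]
  [-3*t*exp(6*t), 6*t*exp(6*t), -6*t*exp(6*t) + exp(6*t)]

Strategy: write A = P · J · P⁻¹ where J is a Jordan canonical form, so e^{tA} = P · e^{tJ} · P⁻¹, and e^{tJ} can be computed block-by-block.

A has Jordan form
J =
  [6, 1, 0]
  [0, 6, 0]
  [0, 0, 6]
(up to reordering of blocks).

Per-block formulas:
  For a 1×1 block at λ = 6: exp(t · [6]) = [e^(6t)].
  For a 2×2 Jordan block J_2(6): exp(t · J_2(6)) = e^(6t)·(I + t·N), where N is the 2×2 nilpotent shift.

After assembling e^{tJ} and conjugating by P, we get:

e^{tA} =
  [4*t*exp(6*t) + exp(6*t), -8*t*exp(6*t), 8*t*exp(6*t)]
  [-t*exp(6*t), 2*t*exp(6*t) + exp(6*t), -2*t*exp(6*t)]
  [-3*t*exp(6*t), 6*t*exp(6*t), -6*t*exp(6*t) + exp(6*t)]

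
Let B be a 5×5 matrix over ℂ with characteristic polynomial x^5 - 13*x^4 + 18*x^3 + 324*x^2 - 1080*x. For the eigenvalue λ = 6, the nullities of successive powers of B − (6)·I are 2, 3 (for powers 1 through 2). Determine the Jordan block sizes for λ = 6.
Block sizes for λ = 6: [2, 1]

From the dimensions of kernels of powers, the number of Jordan blocks of size at least j is d_j − d_{j−1} where d_j = dim ker(N^j) (with d_0 = 0). Computing the differences gives [2, 1].
The number of blocks of size exactly k is (#blocks of size ≥ k) − (#blocks of size ≥ k + 1), so the partition is: 1 block(s) of size 1, 1 block(s) of size 2.
In nonincreasing order the block sizes are [2, 1].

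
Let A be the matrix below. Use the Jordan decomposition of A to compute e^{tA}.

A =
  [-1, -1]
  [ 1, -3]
e^{tA} =
  [t*exp(-2*t) + exp(-2*t), -t*exp(-2*t)]
  [t*exp(-2*t), -t*exp(-2*t) + exp(-2*t)]

Strategy: write A = P · J · P⁻¹ where J is a Jordan canonical form, so e^{tA} = P · e^{tJ} · P⁻¹, and e^{tJ} can be computed block-by-block.

A has Jordan form
J =
  [-2,  1]
  [ 0, -2]
(up to reordering of blocks).

Per-block formulas:
  For a 2×2 Jordan block J_2(-2): exp(t · J_2(-2)) = e^(-2t)·(I + t·N), where N is the 2×2 nilpotent shift.

After assembling e^{tJ} and conjugating by P, we get:

e^{tA} =
  [t*exp(-2*t) + exp(-2*t), -t*exp(-2*t)]
  [t*exp(-2*t), -t*exp(-2*t) + exp(-2*t)]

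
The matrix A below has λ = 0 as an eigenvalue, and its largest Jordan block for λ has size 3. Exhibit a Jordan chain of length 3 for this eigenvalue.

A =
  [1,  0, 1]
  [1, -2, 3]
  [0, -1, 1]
A Jordan chain for λ = 0 of length 3:
v_1 = (1, -1, -1)ᵀ
v_2 = (1, 1, 0)ᵀ
v_3 = (1, 0, 0)ᵀ

Let N = A − (0)·I. We want v_3 with N^3 v_3 = 0 but N^2 v_3 ≠ 0; then v_{j-1} := N · v_j for j = 3, …, 2.

Pick v_3 = (1, 0, 0)ᵀ.
Then v_2 = N · v_3 = (1, 1, 0)ᵀ.
Then v_1 = N · v_2 = (1, -1, -1)ᵀ.

Sanity check: (A − (0)·I) v_1 = (0, 0, 0)ᵀ = 0. ✓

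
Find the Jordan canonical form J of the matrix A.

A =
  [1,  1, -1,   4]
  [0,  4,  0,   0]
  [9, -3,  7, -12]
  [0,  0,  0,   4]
J_2(4) ⊕ J_1(4) ⊕ J_1(4)

The characteristic polynomial is
  det(x·I − A) = x^4 - 16*x^3 + 96*x^2 - 256*x + 256 = (x - 4)^4

Eigenvalues and multiplicities (the geometric multiplicity of λ is n − rank(A − λI), which equals the number of Jordan blocks for λ):
  λ = 4: algebraic multiplicity = 4, geometric multiplicity = 3

Determining the block sizes for each eigenvalue:
  λ = 4: 3 blocks summing to 4 forces exactly one block of size 2 and the rest size 1 → block sizes [2, 1, 1]

Assembling the blocks gives a Jordan form
J =
  [4, 1, 0, 0]
  [0, 4, 0, 0]
  [0, 0, 4, 0]
  [0, 0, 0, 4]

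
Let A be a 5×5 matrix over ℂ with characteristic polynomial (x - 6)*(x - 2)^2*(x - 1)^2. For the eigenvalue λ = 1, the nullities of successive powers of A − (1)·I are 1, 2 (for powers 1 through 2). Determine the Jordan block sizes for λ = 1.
Block sizes for λ = 1: [2]

From the dimensions of kernels of powers, the number of Jordan blocks of size at least j is d_j − d_{j−1} where d_j = dim ker(N^j) (with d_0 = 0). Computing the differences gives [1, 1].
The number of blocks of size exactly k is (#blocks of size ≥ k) − (#blocks of size ≥ k + 1), so the partition is: 1 block(s) of size 2.
In nonincreasing order the block sizes are [2].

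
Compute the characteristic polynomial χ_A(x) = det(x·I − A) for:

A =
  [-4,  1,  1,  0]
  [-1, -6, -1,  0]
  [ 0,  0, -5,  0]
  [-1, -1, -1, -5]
x^4 + 20*x^3 + 150*x^2 + 500*x + 625

Expanding det(x·I − A) (e.g. by cofactor expansion or by noting that A is similar to its Jordan form J, which has the same characteristic polynomial as A) gives
  χ_A(x) = x^4 + 20*x^3 + 150*x^2 + 500*x + 625
which factors as (x + 5)^4. The eigenvalues (with algebraic multiplicities) are λ = -5 with multiplicity 4.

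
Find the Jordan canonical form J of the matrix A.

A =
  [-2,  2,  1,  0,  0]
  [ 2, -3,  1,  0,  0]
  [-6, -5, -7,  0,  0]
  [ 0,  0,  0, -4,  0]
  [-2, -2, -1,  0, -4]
J_3(-4) ⊕ J_1(-4) ⊕ J_1(-4)

The characteristic polynomial is
  det(x·I − A) = x^5 + 20*x^4 + 160*x^3 + 640*x^2 + 1280*x + 1024 = (x + 4)^5

Eigenvalues and multiplicities (the geometric multiplicity of λ is n − rank(A − λI), which equals the number of Jordan blocks for λ):
  λ = -4: algebraic multiplicity = 5, geometric multiplicity = 3

Determining the block sizes for each eigenvalue:
  λ = -4: with am = 5 and gm = 3, the partition is not yet determined (e.g. several partitions of 5 into 3 parts exist). Let N = A − (-4)·I. Computing rank(N^1) = 2, rank(N^2) = 1, rank(N^3) = 0; the number of blocks of size ≥ j is rank(N^{j−1}) − rank(N^j), giving [3, 1, 1]. So we have 1 block(s) of size 3, 2 block(s) of size 1 → block sizes [3, 1, 1]

Assembling the blocks gives a Jordan form
J =
  [-4,  1,  0,  0,  0]
  [ 0, -4,  1,  0,  0]
  [ 0,  0, -4,  0,  0]
  [ 0,  0,  0, -4,  0]
  [ 0,  0,  0,  0, -4]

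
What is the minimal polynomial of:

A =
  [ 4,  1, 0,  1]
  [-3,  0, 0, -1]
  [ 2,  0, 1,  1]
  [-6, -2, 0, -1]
x^2 - 2*x + 1

The characteristic polynomial is χ_A(x) = (x - 1)^4, so the eigenvalues are known. The minimal polynomial is
  m_A(x) = Π_λ (x − λ)^{k_λ}
where k_λ is the size of the *largest* Jordan block for λ (equivalently, the smallest k with (A − λI)^k v = 0 for every generalised eigenvector v of λ).

  λ = 1: largest Jordan block has size 2, contributing (x − 1)^2

So m_A(x) = (x - 1)^2 = x^2 - 2*x + 1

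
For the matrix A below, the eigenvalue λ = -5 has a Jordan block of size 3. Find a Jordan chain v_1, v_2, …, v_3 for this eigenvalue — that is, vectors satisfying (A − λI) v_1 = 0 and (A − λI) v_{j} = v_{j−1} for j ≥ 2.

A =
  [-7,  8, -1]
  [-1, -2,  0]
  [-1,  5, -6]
A Jordan chain for λ = -5 of length 3:
v_1 = (-3, -1, -2)ᵀ
v_2 = (-2, -1, -1)ᵀ
v_3 = (1, 0, 0)ᵀ

Let N = A − (-5)·I. We want v_3 with N^3 v_3 = 0 but N^2 v_3 ≠ 0; then v_{j-1} := N · v_j for j = 3, …, 2.

Pick v_3 = (1, 0, 0)ᵀ.
Then v_2 = N · v_3 = (-2, -1, -1)ᵀ.
Then v_1 = N · v_2 = (-3, -1, -2)ᵀ.

Sanity check: (A − (-5)·I) v_1 = (0, 0, 0)ᵀ = 0. ✓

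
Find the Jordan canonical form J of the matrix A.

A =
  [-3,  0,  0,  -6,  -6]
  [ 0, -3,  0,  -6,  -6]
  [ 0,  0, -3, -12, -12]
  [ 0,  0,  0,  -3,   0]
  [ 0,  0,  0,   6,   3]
J_1(-3) ⊕ J_1(-3) ⊕ J_1(-3) ⊕ J_1(-3) ⊕ J_1(3)

The characteristic polynomial is
  det(x·I − A) = x^5 + 9*x^4 + 18*x^3 - 54*x^2 - 243*x - 243 = (x - 3)*(x + 3)^4

Eigenvalues and multiplicities (the geometric multiplicity of λ is n − rank(A − λI), which equals the number of Jordan blocks for λ):
  λ = -3: algebraic multiplicity = 4, geometric multiplicity = 4
  λ = 3: algebraic multiplicity = 1, geometric multiplicity = 1

Determining the block sizes for each eigenvalue:
  λ = -3: gm = am = 4, so every block has size 1 → block sizes [1, 1, 1, 1]
  λ = 3: one block (gm = 1), so the single block has size am = 1 → block sizes [1]

Assembling the blocks gives a Jordan form
J =
  [-3,  0,  0,  0, 0]
  [ 0, -3,  0,  0, 0]
  [ 0,  0, -3,  0, 0]
  [ 0,  0,  0, -3, 0]
  [ 0,  0,  0,  0, 3]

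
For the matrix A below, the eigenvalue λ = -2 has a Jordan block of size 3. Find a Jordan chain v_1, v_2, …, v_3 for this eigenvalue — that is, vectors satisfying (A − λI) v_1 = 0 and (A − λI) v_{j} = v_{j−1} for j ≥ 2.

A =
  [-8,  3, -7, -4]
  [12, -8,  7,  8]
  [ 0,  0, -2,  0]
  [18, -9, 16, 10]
A Jordan chain for λ = -2 of length 3:
v_1 = (-1, 2, 0, 3)ᵀ
v_2 = (-7, 7, 0, 16)ᵀ
v_3 = (0, 0, 1, 0)ᵀ

Let N = A − (-2)·I. We want v_3 with N^3 v_3 = 0 but N^2 v_3 ≠ 0; then v_{j-1} := N · v_j for j = 3, …, 2.

Pick v_3 = (0, 0, 1, 0)ᵀ.
Then v_2 = N · v_3 = (-7, 7, 0, 16)ᵀ.
Then v_1 = N · v_2 = (-1, 2, 0, 3)ᵀ.

Sanity check: (A − (-2)·I) v_1 = (0, 0, 0, 0)ᵀ = 0. ✓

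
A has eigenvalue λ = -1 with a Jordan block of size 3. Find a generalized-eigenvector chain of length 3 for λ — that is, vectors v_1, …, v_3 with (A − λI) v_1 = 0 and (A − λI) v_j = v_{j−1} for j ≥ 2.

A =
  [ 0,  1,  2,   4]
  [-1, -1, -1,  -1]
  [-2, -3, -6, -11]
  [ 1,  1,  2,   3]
A Jordan chain for λ = -1 of length 3:
v_1 = (-1, 1, 2, -1)ᵀ
v_2 = (1, 0, -3, 1)ᵀ
v_3 = (0, 1, 0, 0)ᵀ

Let N = A − (-1)·I. We want v_3 with N^3 v_3 = 0 but N^2 v_3 ≠ 0; then v_{j-1} := N · v_j for j = 3, …, 2.

Pick v_3 = (0, 1, 0, 0)ᵀ.
Then v_2 = N · v_3 = (1, 0, -3, 1)ᵀ.
Then v_1 = N · v_2 = (-1, 1, 2, -1)ᵀ.

Sanity check: (A − (-1)·I) v_1 = (0, 0, 0, 0)ᵀ = 0. ✓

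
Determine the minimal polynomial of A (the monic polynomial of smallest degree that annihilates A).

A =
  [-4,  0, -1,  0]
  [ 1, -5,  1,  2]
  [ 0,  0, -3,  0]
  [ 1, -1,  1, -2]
x^2 + 7*x + 12

The characteristic polynomial is χ_A(x) = (x + 3)^2*(x + 4)^2, so the eigenvalues are known. The minimal polynomial is
  m_A(x) = Π_λ (x − λ)^{k_λ}
where k_λ is the size of the *largest* Jordan block for λ (equivalently, the smallest k with (A − λI)^k v = 0 for every generalised eigenvector v of λ).

  λ = -4: largest Jordan block has size 1, contributing (x + 4)
  λ = -3: largest Jordan block has size 1, contributing (x + 3)

So m_A(x) = (x + 3)*(x + 4) = x^2 + 7*x + 12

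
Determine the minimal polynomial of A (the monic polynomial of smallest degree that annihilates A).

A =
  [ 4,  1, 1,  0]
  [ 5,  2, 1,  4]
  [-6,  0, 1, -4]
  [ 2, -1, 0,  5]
x^3 - 9*x^2 + 27*x - 27

The characteristic polynomial is χ_A(x) = (x - 3)^4, so the eigenvalues are known. The minimal polynomial is
  m_A(x) = Π_λ (x − λ)^{k_λ}
where k_λ is the size of the *largest* Jordan block for λ (equivalently, the smallest k with (A − λI)^k v = 0 for every generalised eigenvector v of λ).

  λ = 3: largest Jordan block has size 3, contributing (x − 3)^3

So m_A(x) = (x - 3)^3 = x^3 - 9*x^2 + 27*x - 27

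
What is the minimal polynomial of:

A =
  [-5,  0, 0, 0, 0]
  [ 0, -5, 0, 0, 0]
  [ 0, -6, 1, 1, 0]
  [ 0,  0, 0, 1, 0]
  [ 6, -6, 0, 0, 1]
x^3 + 3*x^2 - 9*x + 5

The characteristic polynomial is χ_A(x) = (x - 1)^3*(x + 5)^2, so the eigenvalues are known. The minimal polynomial is
  m_A(x) = Π_λ (x − λ)^{k_λ}
where k_λ is the size of the *largest* Jordan block for λ (equivalently, the smallest k with (A − λI)^k v = 0 for every generalised eigenvector v of λ).

  λ = -5: largest Jordan block has size 1, contributing (x + 5)
  λ = 1: largest Jordan block has size 2, contributing (x − 1)^2

So m_A(x) = (x - 1)^2*(x + 5) = x^3 + 3*x^2 - 9*x + 5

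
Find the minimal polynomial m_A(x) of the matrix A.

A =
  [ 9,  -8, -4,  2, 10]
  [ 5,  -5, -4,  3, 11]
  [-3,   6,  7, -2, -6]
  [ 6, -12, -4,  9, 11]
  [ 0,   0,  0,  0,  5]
x^3 - 15*x^2 + 75*x - 125

The characteristic polynomial is χ_A(x) = (x - 5)^5, so the eigenvalues are known. The minimal polynomial is
  m_A(x) = Π_λ (x − λ)^{k_λ}
where k_λ is the size of the *largest* Jordan block for λ (equivalently, the smallest k with (A − λI)^k v = 0 for every generalised eigenvector v of λ).

  λ = 5: largest Jordan block has size 3, contributing (x − 5)^3

So m_A(x) = (x - 5)^3 = x^3 - 15*x^2 + 75*x - 125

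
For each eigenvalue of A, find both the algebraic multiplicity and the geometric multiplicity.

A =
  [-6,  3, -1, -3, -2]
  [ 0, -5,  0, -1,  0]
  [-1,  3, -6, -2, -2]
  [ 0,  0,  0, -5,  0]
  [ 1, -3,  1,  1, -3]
λ = -5: alg = 5, geom = 3

Step 1 — factor the characteristic polynomial to read off the algebraic multiplicities:
  χ_A(x) = (x + 5)^5

Step 2 — compute geometric multiplicities via the rank-nullity identity g(λ) = n − rank(A − λI):
  rank(A − (-5)·I) = 2, so dim ker(A − (-5)·I) = n − 2 = 3

Summary:
  λ = -5: algebraic multiplicity = 5, geometric multiplicity = 3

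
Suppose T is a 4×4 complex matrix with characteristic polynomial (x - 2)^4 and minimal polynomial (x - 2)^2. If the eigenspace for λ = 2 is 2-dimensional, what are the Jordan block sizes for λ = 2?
Block sizes for λ = 2: [2, 2]

Step 1 — from the characteristic polynomial, algebraic multiplicity of λ = 2 is 4. From dim ker(T − (2)·I) = 2, there are exactly 2 Jordan blocks for λ = 2.
Step 2 — from the minimal polynomial, the factor (x − 2)^2 tells us the largest block for λ = 2 has size 2.
Step 3 — with total size 4, 2 blocks, and largest block 2, the block sizes (in nonincreasing order) are [2, 2].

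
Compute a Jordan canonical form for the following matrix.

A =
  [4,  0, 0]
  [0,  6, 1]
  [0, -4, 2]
J_2(4) ⊕ J_1(4)

The characteristic polynomial is
  det(x·I − A) = x^3 - 12*x^2 + 48*x - 64 = (x - 4)^3

Eigenvalues and multiplicities (the geometric multiplicity of λ is n − rank(A − λI), which equals the number of Jordan blocks for λ):
  λ = 4: algebraic multiplicity = 3, geometric multiplicity = 2

Determining the block sizes for each eigenvalue:
  λ = 4: 2 blocks summing to 3 forces exactly one block of size 2 and the rest size 1 → block sizes [2, 1]

Assembling the blocks gives a Jordan form
J =
  [4, 1, 0]
  [0, 4, 0]
  [0, 0, 4]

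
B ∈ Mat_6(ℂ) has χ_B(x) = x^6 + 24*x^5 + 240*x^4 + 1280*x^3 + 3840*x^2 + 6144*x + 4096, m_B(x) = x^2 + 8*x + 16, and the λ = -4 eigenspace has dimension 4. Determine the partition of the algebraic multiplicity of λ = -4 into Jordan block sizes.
Block sizes for λ = -4: [2, 2, 1, 1]

Step 1 — from the characteristic polynomial, algebraic multiplicity of λ = -4 is 6. From dim ker(B − (-4)·I) = 4, there are exactly 4 Jordan blocks for λ = -4.
Step 2 — from the minimal polynomial, the factor (x + 4)^2 tells us the largest block for λ = -4 has size 2.
Step 3 — with total size 6, 4 blocks, and largest block 2, the block sizes (in nonincreasing order) are [2, 2, 1, 1].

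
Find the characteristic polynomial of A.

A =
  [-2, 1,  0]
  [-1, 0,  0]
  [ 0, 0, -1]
x^3 + 3*x^2 + 3*x + 1

Expanding det(x·I − A) (e.g. by cofactor expansion or by noting that A is similar to its Jordan form J, which has the same characteristic polynomial as A) gives
  χ_A(x) = x^3 + 3*x^2 + 3*x + 1
which factors as (x + 1)^3. The eigenvalues (with algebraic multiplicities) are λ = -1 with multiplicity 3.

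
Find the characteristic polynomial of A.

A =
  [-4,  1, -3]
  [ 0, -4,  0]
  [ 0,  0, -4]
x^3 + 12*x^2 + 48*x + 64

Expanding det(x·I − A) (e.g. by cofactor expansion or by noting that A is similar to its Jordan form J, which has the same characteristic polynomial as A) gives
  χ_A(x) = x^3 + 12*x^2 + 48*x + 64
which factors as (x + 4)^3. The eigenvalues (with algebraic multiplicities) are λ = -4 with multiplicity 3.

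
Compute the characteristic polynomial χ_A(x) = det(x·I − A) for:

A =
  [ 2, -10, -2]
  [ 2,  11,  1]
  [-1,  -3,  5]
x^3 - 18*x^2 + 108*x - 216

Expanding det(x·I − A) (e.g. by cofactor expansion or by noting that A is similar to its Jordan form J, which has the same characteristic polynomial as A) gives
  χ_A(x) = x^3 - 18*x^2 + 108*x - 216
which factors as (x - 6)^3. The eigenvalues (with algebraic multiplicities) are λ = 6 with multiplicity 3.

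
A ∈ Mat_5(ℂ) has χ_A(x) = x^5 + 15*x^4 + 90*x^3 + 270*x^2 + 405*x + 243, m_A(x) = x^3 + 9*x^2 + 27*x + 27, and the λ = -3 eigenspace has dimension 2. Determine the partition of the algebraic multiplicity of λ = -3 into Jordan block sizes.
Block sizes for λ = -3: [3, 2]

Step 1 — from the characteristic polynomial, algebraic multiplicity of λ = -3 is 5. From dim ker(A − (-3)·I) = 2, there are exactly 2 Jordan blocks for λ = -3.
Step 2 — from the minimal polynomial, the factor (x + 3)^3 tells us the largest block for λ = -3 has size 3.
Step 3 — with total size 5, 2 blocks, and largest block 3, the block sizes (in nonincreasing order) are [3, 2].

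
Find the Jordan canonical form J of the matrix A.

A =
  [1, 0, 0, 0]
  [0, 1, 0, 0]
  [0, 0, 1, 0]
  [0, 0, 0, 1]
J_1(1) ⊕ J_1(1) ⊕ J_1(1) ⊕ J_1(1)

The characteristic polynomial is
  det(x·I − A) = x^4 - 4*x^3 + 6*x^2 - 4*x + 1 = (x - 1)^4

Eigenvalues and multiplicities (the geometric multiplicity of λ is n − rank(A − λI), which equals the number of Jordan blocks for λ):
  λ = 1: algebraic multiplicity = 4, geometric multiplicity = 4

Determining the block sizes for each eigenvalue:
  λ = 1: gm = am = 4, so every block has size 1 → block sizes [1, 1, 1, 1]

Assembling the blocks gives a Jordan form
J =
  [1, 0, 0, 0]
  [0, 1, 0, 0]
  [0, 0, 1, 0]
  [0, 0, 0, 1]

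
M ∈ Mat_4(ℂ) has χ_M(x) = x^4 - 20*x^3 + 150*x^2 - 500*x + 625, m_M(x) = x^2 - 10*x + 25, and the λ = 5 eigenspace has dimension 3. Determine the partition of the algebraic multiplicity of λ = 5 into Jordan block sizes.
Block sizes for λ = 5: [2, 1, 1]

Step 1 — from the characteristic polynomial, algebraic multiplicity of λ = 5 is 4. From dim ker(M − (5)·I) = 3, there are exactly 3 Jordan blocks for λ = 5.
Step 2 — from the minimal polynomial, the factor (x − 5)^2 tells us the largest block for λ = 5 has size 2.
Step 3 — with total size 4, 3 blocks, and largest block 2, the block sizes (in nonincreasing order) are [2, 1, 1].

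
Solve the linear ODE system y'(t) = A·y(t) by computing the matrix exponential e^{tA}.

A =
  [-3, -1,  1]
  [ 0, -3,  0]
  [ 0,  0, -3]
e^{tA} =
  [exp(-3*t), -t*exp(-3*t), t*exp(-3*t)]
  [0, exp(-3*t), 0]
  [0, 0, exp(-3*t)]

Strategy: write A = P · J · P⁻¹ where J is a Jordan canonical form, so e^{tA} = P · e^{tJ} · P⁻¹, and e^{tJ} can be computed block-by-block.

A has Jordan form
J =
  [-3,  1,  0]
  [ 0, -3,  0]
  [ 0,  0, -3]
(up to reordering of blocks).

Per-block formulas:
  For a 1×1 block at λ = -3: exp(t · [-3]) = [e^(-3t)].
  For a 2×2 Jordan block J_2(-3): exp(t · J_2(-3)) = e^(-3t)·(I + t·N), where N is the 2×2 nilpotent shift.

After assembling e^{tJ} and conjugating by P, we get:

e^{tA} =
  [exp(-3*t), -t*exp(-3*t), t*exp(-3*t)]
  [0, exp(-3*t), 0]
  [0, 0, exp(-3*t)]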